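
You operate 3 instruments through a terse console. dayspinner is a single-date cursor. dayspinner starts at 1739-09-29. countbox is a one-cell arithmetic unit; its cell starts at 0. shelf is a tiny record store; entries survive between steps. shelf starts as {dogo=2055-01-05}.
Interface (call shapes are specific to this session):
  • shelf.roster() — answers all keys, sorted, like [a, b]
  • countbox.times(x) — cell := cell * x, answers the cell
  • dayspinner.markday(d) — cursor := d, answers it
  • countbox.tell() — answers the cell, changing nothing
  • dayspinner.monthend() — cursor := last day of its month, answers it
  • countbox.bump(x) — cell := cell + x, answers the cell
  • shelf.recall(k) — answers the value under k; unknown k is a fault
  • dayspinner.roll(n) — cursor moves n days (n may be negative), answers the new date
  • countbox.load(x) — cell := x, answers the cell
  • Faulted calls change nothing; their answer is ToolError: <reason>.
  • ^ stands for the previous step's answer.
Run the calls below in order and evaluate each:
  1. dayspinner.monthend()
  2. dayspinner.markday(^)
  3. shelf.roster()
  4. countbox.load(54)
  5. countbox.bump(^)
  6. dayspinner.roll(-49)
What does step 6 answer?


Answer: 1739-08-12

Derivation:
Next I call dayspinner.monthend(): 1739-09-30.
I run dayspinner.markday(d→^), and see 1739-09-30.
Then shelf.roster, and see [dogo].
Now I run countbox.load(x→54), and see 54.
Using countbox.bump(x→^), and see 108.
Invoking dayspinner.roll(n→-49), giving 1739-08-12.


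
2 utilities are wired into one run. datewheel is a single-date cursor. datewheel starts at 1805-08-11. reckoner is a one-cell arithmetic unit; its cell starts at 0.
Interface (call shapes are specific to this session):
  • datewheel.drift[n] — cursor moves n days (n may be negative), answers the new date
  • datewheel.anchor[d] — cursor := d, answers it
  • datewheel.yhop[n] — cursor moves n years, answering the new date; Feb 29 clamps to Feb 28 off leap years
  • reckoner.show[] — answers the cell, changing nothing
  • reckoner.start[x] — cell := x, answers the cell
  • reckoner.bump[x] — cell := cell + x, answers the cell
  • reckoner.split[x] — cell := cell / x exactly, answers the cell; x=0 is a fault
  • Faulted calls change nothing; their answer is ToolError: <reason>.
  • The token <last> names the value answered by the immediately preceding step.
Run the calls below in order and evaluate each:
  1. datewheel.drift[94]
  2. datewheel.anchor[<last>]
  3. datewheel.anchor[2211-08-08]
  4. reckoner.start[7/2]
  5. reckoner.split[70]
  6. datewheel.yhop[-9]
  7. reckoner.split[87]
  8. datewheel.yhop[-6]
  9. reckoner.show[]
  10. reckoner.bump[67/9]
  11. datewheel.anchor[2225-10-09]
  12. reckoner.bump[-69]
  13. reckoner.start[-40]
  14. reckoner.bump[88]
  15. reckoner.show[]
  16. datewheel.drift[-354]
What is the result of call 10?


Answer: 38863/5220

Derivation:
==> drift(n: 94)
<== 1805-11-13
==> anchor(d: <last>)
<== 1805-11-13
==> anchor(d: 2211-08-08)
<== 2211-08-08
==> start(x: 7/2)
<== 7/2
==> split(x: 70)
<== 1/20
==> yhop(n: -9)
<== 2202-08-08
==> split(x: 87)
<== 1/1740
==> yhop(n: -6)
<== 2196-08-08
==> show()
<== 1/1740
==> bump(x: 67/9)
<== 38863/5220
==> anchor(d: 2225-10-09)
<== 2225-10-09
==> bump(x: -69)
<== -321317/5220
==> start(x: -40)
<== -40
==> bump(x: 88)
<== 48
==> show()
<== 48
==> drift(n: -354)
<== 2224-10-20


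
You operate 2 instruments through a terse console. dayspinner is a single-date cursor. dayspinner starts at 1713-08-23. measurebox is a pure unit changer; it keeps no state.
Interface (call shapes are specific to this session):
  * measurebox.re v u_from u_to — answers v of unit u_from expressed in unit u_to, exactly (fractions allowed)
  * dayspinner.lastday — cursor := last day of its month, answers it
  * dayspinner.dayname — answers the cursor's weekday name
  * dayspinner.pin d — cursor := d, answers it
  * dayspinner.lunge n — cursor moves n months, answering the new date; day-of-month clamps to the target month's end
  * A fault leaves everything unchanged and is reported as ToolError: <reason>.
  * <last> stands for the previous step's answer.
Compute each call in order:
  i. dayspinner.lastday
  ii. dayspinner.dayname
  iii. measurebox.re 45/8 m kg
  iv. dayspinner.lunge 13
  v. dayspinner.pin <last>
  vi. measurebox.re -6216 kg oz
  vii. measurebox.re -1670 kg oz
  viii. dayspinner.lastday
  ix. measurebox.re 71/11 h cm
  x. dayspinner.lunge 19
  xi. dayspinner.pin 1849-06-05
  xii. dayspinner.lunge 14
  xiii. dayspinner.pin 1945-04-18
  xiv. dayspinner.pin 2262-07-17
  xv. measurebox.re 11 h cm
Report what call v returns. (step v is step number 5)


-> dayspinner.lastday()
<- 1713-08-31
-> dayspinner.dayname()
<- Thursday
-> measurebox.re(45/8, m, kg)
<- ToolError: incompatible units
-> dayspinner.lunge(13)
<- 1714-09-30
-> dayspinner.pin(<last>)
<- 1714-09-30
-> measurebox.re(-6216, kg, oz)
<- -1420800000000/6479891
-> measurebox.re(-1670, kg, oz)
<- -2672000000000/45359237
-> dayspinner.lastday()
<- 1714-09-30
-> measurebox.re(71/11, h, cm)
<- ToolError: incompatible units
-> dayspinner.lunge(19)
<- 1716-04-30
-> dayspinner.pin(1849-06-05)
<- 1849-06-05
-> dayspinner.lunge(14)
<- 1850-08-05
-> dayspinner.pin(1945-04-18)
<- 1945-04-18
-> dayspinner.pin(2262-07-17)
<- 2262-07-17
-> measurebox.re(11, h, cm)
<- ToolError: incompatible units

Answer: 1714-09-30


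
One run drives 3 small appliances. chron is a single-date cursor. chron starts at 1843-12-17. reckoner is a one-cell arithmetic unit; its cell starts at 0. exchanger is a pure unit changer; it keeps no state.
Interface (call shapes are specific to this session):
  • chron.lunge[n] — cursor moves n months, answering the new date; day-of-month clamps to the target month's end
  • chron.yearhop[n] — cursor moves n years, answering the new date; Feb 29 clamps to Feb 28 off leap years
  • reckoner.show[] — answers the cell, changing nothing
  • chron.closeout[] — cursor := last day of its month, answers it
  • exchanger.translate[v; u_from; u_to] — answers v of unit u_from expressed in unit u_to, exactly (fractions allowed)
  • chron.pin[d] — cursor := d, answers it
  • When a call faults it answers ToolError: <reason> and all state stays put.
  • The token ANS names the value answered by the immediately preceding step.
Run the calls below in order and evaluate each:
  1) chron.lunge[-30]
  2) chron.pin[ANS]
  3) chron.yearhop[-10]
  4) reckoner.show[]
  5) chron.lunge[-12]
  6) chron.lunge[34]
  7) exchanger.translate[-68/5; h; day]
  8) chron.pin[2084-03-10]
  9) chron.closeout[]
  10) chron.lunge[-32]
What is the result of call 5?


# chron.lunge(n→-30) : 1841-06-17
# chron.pin(d→ANS) : 1841-06-17
# chron.yearhop(n→-10) : 1831-06-17
# reckoner.show() : 0
# chron.lunge(n→-12) : 1830-06-17
# chron.lunge(n→34) : 1833-04-17
# exchanger.translate(v→-68/5, u_from→h, u_to→day) : -17/30
# chron.pin(d→2084-03-10) : 2084-03-10
# chron.closeout() : 2084-03-31
# chron.lunge(n→-32) : 2081-07-31

Answer: 1830-06-17


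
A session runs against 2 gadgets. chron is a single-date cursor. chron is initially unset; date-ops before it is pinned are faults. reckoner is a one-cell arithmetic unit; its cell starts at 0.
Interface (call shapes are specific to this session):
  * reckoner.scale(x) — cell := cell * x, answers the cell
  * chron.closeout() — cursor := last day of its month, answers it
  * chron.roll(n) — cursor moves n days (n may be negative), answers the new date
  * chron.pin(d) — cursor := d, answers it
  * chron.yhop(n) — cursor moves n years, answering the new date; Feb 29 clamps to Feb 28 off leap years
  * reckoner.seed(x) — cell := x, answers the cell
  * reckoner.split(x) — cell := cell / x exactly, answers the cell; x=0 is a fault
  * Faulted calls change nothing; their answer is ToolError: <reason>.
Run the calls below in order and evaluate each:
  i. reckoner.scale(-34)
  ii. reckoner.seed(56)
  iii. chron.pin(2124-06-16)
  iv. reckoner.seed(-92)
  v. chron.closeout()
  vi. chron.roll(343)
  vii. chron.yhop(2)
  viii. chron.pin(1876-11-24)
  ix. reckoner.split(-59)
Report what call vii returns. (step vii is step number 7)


→ reckoner.scale(x: -34)
← 0
→ reckoner.seed(x: 56)
← 56
→ chron.pin(d: 2124-06-16)
← 2124-06-16
→ reckoner.seed(x: -92)
← -92
→ chron.closeout()
← 2124-06-30
→ chron.roll(n: 343)
← 2125-06-08
→ chron.yhop(n: 2)
← 2127-06-08
→ chron.pin(d: 1876-11-24)
← 1876-11-24
→ reckoner.split(x: -59)
← 92/59

Answer: 2127-06-08


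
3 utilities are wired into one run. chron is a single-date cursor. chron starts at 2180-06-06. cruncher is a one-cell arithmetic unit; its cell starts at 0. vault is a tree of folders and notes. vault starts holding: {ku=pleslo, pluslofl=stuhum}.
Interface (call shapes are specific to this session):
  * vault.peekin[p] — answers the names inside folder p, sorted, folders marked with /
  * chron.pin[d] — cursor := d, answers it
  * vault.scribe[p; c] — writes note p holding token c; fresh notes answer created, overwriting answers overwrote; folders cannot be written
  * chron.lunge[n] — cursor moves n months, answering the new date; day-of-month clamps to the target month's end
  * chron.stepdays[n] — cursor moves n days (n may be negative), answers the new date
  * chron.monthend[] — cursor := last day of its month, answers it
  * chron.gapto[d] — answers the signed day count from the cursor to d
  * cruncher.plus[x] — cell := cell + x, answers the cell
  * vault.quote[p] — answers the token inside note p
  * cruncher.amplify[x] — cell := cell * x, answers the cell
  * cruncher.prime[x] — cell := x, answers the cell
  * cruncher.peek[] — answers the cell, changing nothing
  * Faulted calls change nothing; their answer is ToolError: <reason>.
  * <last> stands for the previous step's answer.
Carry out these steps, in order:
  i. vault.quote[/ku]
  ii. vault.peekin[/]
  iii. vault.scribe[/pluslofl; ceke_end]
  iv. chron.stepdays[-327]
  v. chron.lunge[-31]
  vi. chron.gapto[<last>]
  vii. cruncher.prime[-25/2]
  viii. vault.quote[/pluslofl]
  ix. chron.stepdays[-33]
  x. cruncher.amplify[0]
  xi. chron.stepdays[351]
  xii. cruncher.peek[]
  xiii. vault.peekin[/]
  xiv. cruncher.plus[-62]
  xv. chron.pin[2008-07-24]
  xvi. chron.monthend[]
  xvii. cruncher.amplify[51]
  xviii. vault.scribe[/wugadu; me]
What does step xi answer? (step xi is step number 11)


// vault.quote(p='/ku') => pleslo
// vault.peekin(p='/') => [ku, pluslofl]
// vault.scribe(p='/pluslofl', c='ceke_end') => overwrote
// chron.stepdays(n='-327') => 2179-07-15
// chron.lunge(n='-31') => 2176-12-15
// chron.gapto(d='<last>') => 0
// cruncher.prime(x='-25/2') => -25/2
// vault.quote(p='/pluslofl') => ceke_end
// chron.stepdays(n='-33') => 2176-11-12
// cruncher.amplify(x='0') => 0
// chron.stepdays(n='351') => 2177-10-29
// cruncher.peek() => 0
// vault.peekin(p='/') => [ku, pluslofl]
// cruncher.plus(x='-62') => -62
// chron.pin(d='2008-07-24') => 2008-07-24
// chron.monthend() => 2008-07-31
// cruncher.amplify(x='51') => -3162
// vault.scribe(p='/wugadu', c='me') => created

Answer: 2177-10-29


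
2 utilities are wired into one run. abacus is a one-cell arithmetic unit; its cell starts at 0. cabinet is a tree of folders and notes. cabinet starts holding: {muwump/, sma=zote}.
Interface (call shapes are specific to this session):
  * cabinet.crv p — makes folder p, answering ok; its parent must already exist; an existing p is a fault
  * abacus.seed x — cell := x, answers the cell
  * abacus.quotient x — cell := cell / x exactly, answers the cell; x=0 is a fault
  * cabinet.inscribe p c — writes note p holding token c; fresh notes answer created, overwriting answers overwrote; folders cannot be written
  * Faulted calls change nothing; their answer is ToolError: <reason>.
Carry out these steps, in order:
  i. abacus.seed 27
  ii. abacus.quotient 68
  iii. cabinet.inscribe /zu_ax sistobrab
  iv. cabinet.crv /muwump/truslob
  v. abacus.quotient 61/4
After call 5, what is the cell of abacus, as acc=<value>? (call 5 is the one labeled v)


-- 1. abacus.seed(x=27) -> 27
-- 2. abacus.quotient(x=68) -> 27/68
-- 3. cabinet.inscribe(p=/zu_ax, c=sistobrab) -> created
-- 4. cabinet.crv(p=/muwump/truslob) -> ok
-- 5. abacus.quotient(x=61/4) -> 27/1037

Answer: acc=27/1037


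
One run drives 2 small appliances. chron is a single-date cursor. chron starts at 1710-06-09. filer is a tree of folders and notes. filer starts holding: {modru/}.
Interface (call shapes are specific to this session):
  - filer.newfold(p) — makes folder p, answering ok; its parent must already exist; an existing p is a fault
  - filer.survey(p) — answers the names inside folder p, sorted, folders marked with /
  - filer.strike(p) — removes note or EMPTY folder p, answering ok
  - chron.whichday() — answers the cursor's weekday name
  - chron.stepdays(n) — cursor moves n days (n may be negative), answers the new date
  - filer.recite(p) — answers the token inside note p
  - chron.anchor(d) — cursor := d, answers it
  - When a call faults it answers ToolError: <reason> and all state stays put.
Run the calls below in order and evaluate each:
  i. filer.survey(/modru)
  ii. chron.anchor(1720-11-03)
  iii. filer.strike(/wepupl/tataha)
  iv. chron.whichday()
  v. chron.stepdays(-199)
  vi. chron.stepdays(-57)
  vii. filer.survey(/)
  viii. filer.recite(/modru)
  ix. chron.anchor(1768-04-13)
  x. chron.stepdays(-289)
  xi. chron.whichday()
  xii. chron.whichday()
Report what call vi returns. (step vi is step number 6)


[in] filer.survey p='/modru'
[out] []
[in] chron.anchor d='1720-11-03'
[out] 1720-11-03
[in] filer.strike p='/wepupl/tataha'
[out] ToolError: not found
[in] chron.whichday
[out] Sunday
[in] chron.stepdays n='-199'
[out] 1720-04-18
[in] chron.stepdays n='-57'
[out] 1720-02-21
[in] filer.survey p='/'
[out] [modru/]
[in] filer.recite p='/modru'
[out] ToolError: is a directory
[in] chron.anchor d='1768-04-13'
[out] 1768-04-13
[in] chron.stepdays n='-289'
[out] 1767-06-29
[in] chron.whichday
[out] Monday
[in] chron.whichday
[out] Monday

Answer: 1720-02-21


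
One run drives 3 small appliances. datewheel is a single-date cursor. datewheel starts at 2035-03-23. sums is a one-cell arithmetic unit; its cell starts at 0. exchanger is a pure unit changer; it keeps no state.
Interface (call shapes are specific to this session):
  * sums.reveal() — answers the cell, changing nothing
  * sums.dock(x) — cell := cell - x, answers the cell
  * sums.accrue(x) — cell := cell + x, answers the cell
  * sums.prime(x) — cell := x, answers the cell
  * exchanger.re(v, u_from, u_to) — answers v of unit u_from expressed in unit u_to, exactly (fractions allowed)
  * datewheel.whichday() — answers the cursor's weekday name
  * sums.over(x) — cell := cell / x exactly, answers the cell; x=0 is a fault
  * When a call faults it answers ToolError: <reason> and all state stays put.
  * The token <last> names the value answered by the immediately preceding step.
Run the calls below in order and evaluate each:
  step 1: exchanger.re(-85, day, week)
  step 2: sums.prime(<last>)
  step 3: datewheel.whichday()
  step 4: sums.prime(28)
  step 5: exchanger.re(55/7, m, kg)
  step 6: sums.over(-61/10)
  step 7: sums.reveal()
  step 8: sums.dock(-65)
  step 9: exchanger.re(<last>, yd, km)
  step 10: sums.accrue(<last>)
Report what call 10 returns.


Answer: 922092391/15250000

Derivation:
Do: exchanger.re[v=-85; u_from=day; u_to=week]
See: -85/7
Do: sums.prime[x=<last>]
See: -85/7
Do: datewheel.whichday[]
See: Friday
Do: sums.prime[x=28]
See: 28
Do: exchanger.re[v=55/7; u_from=m; u_to=kg]
See: ToolError: incompatible units
Do: sums.over[x=-61/10]
See: -280/61
Do: sums.reveal[]
See: -280/61
Do: sums.dock[x=-65]
See: 3685/61
Do: exchanger.re[v=<last>; u_from=yd; u_to=km]
See: 842391/15250000
Do: sums.accrue[x=<last>]
See: 922092391/15250000


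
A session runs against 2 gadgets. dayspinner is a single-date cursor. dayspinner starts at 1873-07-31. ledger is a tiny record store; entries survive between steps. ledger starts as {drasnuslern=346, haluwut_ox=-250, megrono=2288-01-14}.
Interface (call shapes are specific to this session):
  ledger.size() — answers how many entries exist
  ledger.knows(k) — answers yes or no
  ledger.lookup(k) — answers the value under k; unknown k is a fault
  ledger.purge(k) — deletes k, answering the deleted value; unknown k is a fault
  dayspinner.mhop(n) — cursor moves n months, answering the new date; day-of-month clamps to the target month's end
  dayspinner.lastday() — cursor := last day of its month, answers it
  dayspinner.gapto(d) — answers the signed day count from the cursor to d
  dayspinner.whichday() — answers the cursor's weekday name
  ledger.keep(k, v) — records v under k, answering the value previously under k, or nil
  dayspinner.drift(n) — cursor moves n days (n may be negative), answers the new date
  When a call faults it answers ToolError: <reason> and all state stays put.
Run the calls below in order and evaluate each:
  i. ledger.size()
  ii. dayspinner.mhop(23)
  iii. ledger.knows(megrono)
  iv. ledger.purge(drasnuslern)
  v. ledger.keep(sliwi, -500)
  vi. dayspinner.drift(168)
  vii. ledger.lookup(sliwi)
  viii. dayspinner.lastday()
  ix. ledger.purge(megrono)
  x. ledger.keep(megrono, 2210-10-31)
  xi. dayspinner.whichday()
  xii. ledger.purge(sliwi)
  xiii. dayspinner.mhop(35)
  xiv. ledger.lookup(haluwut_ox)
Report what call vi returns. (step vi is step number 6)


Answer: 1875-12-15

Derivation:
>> ledger.size()
<< 3
>> dayspinner.mhop(23)
<< 1875-06-30
>> ledger.knows(megrono)
<< yes
>> ledger.purge(drasnuslern)
<< 346
>> ledger.keep(sliwi, -500)
<< nil
>> dayspinner.drift(168)
<< 1875-12-15
>> ledger.lookup(sliwi)
<< -500
>> dayspinner.lastday()
<< 1875-12-31
>> ledger.purge(megrono)
<< 2288-01-14
>> ledger.keep(megrono, 2210-10-31)
<< nil
>> dayspinner.whichday()
<< Friday
>> ledger.purge(sliwi)
<< -500
>> dayspinner.mhop(35)
<< 1878-11-30
>> ledger.lookup(haluwut_ox)
<< -250


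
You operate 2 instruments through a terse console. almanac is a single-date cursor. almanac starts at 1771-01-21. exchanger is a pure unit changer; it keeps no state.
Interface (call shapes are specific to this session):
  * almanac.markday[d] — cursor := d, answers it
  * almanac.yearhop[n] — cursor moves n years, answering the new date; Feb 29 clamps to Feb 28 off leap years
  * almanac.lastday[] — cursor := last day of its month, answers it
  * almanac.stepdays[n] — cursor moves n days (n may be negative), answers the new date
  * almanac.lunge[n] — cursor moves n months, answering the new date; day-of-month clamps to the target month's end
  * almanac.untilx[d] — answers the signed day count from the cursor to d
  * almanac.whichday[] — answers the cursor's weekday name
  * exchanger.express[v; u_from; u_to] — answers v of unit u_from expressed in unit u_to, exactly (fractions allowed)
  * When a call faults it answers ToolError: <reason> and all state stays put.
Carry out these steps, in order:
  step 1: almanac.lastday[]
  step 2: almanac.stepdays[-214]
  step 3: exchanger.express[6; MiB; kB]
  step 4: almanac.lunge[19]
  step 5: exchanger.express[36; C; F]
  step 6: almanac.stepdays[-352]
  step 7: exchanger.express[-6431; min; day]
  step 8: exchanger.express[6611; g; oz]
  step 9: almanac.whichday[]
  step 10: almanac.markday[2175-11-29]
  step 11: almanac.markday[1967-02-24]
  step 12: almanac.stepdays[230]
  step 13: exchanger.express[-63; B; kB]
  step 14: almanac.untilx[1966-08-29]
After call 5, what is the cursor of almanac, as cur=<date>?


Answer: cur=1772-02-01

Derivation:
·→ almanac.lastday()
·← 1771-01-31
·→ almanac.stepdays(n→-214)
·← 1770-07-01
·→ exchanger.express(v→6, u_from→MiB, u_to→kB)
·← 786432/125
·→ almanac.lunge(n→19)
·← 1772-02-01
·→ exchanger.express(v→36, u_from→C, u_to→F)
·← 484/5
·→ almanac.stepdays(n→-352)
·← 1771-02-14
·→ exchanger.express(v→-6431, u_from→min, u_to→day)
·← -6431/1440
·→ exchanger.express(v→6611, u_from→g, u_to→oz)
·← 961600000/4123567
·→ almanac.whichday()
·← Thursday
·→ almanac.markday(d→2175-11-29)
·← 2175-11-29
·→ almanac.markday(d→1967-02-24)
·← 1967-02-24
·→ almanac.stepdays(n→230)
·← 1967-10-12
·→ exchanger.express(v→-63, u_from→B, u_to→kB)
·← -63/1000
·→ almanac.untilx(d→1966-08-29)
·← -409


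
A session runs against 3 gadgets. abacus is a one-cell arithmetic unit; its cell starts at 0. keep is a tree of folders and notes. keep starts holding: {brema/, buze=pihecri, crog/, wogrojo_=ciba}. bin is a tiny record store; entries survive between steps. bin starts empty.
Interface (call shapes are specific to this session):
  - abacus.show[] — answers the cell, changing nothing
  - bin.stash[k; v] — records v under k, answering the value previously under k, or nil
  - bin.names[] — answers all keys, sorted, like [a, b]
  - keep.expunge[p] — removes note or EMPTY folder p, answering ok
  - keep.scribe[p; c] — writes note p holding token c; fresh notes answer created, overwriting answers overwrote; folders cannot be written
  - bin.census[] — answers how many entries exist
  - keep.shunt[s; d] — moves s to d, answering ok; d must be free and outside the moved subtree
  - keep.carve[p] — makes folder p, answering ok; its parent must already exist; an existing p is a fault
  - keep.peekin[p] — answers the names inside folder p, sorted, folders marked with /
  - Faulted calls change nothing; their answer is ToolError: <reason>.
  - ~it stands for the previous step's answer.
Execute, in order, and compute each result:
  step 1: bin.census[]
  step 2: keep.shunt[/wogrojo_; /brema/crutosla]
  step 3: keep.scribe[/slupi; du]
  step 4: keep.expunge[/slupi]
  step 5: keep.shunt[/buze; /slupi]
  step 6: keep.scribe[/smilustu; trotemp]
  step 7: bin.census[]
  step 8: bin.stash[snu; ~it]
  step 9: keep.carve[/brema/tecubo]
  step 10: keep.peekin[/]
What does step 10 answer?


Answer: [brema/, crog/, slupi, smilustu]

Derivation:
% 1. bin.census() => 0
% 2. keep.shunt(s: /wogrojo_, d: /brema/crutosla) => ok
% 3. keep.scribe(p: /slupi, c: du) => created
% 4. keep.expunge(p: /slupi) => ok
% 5. keep.shunt(s: /buze, d: /slupi) => ok
% 6. keep.scribe(p: /smilustu, c: trotemp) => created
% 7. bin.census() => 0
% 8. bin.stash(k: snu, v: ~it) => nil
% 9. keep.carve(p: /brema/tecubo) => ok
% 10. keep.peekin(p: /) => [brema/, crog/, slupi, smilustu]


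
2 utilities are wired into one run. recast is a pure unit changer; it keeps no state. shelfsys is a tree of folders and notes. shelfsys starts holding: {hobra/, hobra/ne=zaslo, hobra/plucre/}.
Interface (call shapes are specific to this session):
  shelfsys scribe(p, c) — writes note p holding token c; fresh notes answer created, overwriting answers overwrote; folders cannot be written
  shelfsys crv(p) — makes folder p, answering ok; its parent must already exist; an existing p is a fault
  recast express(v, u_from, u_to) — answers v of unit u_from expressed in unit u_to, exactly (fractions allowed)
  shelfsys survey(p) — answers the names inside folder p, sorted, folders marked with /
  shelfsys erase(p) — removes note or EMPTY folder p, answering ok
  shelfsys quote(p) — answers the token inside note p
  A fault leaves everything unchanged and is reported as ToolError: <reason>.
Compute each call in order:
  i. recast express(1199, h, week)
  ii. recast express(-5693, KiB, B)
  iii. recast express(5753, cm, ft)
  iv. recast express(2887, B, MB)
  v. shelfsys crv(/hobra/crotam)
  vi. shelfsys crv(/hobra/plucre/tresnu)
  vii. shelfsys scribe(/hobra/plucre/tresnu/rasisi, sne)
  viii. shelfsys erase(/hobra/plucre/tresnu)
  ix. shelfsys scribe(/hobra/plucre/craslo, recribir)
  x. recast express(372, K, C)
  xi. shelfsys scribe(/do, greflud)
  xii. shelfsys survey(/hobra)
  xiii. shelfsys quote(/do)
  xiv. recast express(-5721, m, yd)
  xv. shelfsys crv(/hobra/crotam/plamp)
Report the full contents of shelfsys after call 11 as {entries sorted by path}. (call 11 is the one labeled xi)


-- 1. recast express(v→1199, u_from→h, u_to→week) == 1199/168
-- 2. recast express(v→-5693, u_from→KiB, u_to→B) == -5829632
-- 3. recast express(v→5753, u_from→cm, u_to→ft) == 143825/762
-- 4. recast express(v→2887, u_from→B, u_to→MB) == 2887/1000000
-- 5. shelfsys crv(p→/hobra/crotam) == ok
-- 6. shelfsys crv(p→/hobra/plucre/tresnu) == ok
-- 7. shelfsys scribe(p→/hobra/plucre/tresnu/rasisi, c→sne) == created
-- 8. shelfsys erase(p→/hobra/plucre/tresnu) == ToolError: not empty
-- 9. shelfsys scribe(p→/hobra/plucre/craslo, c→recribir) == created
-- 10. recast express(v→372, u_from→K, u_to→C) == 1977/20
-- 11. shelfsys scribe(p→/do, c→greflud) == created
-- 12. shelfsys survey(p→/hobra) == [crotam/, ne, plucre/]
-- 13. shelfsys quote(p→/do) == greflud
-- 14. recast express(v→-5721, u_from→m, u_to→yd) == -2383750/381
-- 15. shelfsys crv(p→/hobra/crotam/plamp) == ok

Answer: {do=greflud, hobra/, hobra/crotam/, hobra/ne=zaslo, hobra/plucre/, hobra/plucre/craslo=recribir, hobra/plucre/tresnu/, hobra/plucre/tresnu/rasisi=sne}


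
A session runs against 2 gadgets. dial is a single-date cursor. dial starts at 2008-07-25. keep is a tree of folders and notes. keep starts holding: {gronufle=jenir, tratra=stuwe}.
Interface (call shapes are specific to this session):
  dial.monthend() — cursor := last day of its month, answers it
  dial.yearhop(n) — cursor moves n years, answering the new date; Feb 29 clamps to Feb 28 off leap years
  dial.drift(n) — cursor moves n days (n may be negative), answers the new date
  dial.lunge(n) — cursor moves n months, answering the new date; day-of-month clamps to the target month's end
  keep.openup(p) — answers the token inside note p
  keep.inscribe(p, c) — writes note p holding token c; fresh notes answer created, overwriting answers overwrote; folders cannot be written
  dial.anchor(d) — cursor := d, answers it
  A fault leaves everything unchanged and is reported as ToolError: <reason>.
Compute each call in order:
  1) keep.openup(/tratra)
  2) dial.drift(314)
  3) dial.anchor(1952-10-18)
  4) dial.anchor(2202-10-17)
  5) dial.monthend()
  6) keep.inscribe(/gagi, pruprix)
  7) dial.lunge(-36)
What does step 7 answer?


Answer: 2199-10-31

Derivation:
Act: keep.openup[p: /tratra]
Obs: stuwe
Act: dial.drift[n: 314]
Obs: 2009-06-04
Act: dial.anchor[d: 1952-10-18]
Obs: 1952-10-18
Act: dial.anchor[d: 2202-10-17]
Obs: 2202-10-17
Act: dial.monthend[]
Obs: 2202-10-31
Act: keep.inscribe[p: /gagi; c: pruprix]
Obs: created
Act: dial.lunge[n: -36]
Obs: 2199-10-31


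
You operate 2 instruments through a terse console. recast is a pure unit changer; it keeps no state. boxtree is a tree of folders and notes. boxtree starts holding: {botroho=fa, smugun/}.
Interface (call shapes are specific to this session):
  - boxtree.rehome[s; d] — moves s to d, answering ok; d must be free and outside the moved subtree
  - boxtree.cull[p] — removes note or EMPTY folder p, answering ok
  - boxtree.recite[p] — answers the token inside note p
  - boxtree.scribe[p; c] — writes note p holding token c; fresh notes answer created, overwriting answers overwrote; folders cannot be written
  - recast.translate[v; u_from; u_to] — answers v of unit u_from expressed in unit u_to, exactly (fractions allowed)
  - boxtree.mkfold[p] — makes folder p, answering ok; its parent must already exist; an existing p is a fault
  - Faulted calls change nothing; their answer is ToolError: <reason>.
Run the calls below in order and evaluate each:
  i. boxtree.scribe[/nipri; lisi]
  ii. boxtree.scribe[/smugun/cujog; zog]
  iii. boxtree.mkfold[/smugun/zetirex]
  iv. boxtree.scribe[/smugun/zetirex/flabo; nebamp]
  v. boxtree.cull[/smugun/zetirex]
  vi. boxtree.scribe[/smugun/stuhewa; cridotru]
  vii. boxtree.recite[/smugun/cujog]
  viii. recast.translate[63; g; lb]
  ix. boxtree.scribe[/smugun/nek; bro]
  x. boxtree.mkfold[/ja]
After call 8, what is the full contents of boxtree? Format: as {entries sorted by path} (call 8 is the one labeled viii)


Answer: {botroho=fa, nipri=lisi, smugun/, smugun/cujog=zog, smugun/stuhewa=cridotru, smugun/zetirex/, smugun/zetirex/flabo=nebamp}

Derivation:
-> scribe(/nipri, lisi)
<- created
-> scribe(/smugun/cujog, zog)
<- created
-> mkfold(/smugun/zetirex)
<- ok
-> scribe(/smugun/zetirex/flabo, nebamp)
<- created
-> cull(/smugun/zetirex)
<- ToolError: not empty
-> scribe(/smugun/stuhewa, cridotru)
<- created
-> recite(/smugun/cujog)
<- zog
-> translate(63, g, lb)
<- 900000/6479891
-> scribe(/smugun/nek, bro)
<- created
-> mkfold(/ja)
<- ok


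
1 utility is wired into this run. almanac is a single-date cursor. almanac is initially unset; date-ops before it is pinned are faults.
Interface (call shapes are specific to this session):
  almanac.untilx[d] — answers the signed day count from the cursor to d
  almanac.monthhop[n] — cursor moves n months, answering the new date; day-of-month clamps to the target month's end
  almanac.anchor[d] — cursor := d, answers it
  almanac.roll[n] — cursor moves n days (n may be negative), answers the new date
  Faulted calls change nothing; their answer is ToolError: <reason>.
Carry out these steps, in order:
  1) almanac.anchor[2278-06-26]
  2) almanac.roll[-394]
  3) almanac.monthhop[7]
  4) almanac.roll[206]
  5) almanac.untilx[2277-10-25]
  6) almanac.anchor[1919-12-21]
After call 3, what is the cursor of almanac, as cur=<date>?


[in] anchor d=2278-06-26
= 2278-06-26
[in] roll n=-394
= 2277-05-28
[in] monthhop n=7
= 2277-12-28
[in] roll n=206
= 2278-07-22
[in] untilx d=2277-10-25
= -270
[in] anchor d=1919-12-21
= 1919-12-21

Answer: cur=2277-12-28


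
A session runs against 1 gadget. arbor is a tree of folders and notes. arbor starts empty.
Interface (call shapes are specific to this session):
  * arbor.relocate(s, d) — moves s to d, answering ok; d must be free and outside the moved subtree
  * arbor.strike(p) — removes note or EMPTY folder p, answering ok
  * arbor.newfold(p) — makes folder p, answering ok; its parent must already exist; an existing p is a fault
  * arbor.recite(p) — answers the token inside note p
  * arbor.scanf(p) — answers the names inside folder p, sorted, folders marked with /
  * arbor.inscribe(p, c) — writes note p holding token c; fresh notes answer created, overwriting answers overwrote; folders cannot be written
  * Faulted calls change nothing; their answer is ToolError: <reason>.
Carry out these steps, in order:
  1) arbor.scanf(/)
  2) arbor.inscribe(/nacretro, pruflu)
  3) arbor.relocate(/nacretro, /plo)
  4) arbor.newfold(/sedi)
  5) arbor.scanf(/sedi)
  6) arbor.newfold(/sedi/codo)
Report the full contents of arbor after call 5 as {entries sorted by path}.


% 1. scanf(/) == []
% 2. inscribe(/nacretro, pruflu) == created
% 3. relocate(/nacretro, /plo) == ok
% 4. newfold(/sedi) == ok
% 5. scanf(/sedi) == []
% 6. newfold(/sedi/codo) == ok

Answer: {plo=pruflu, sedi/}


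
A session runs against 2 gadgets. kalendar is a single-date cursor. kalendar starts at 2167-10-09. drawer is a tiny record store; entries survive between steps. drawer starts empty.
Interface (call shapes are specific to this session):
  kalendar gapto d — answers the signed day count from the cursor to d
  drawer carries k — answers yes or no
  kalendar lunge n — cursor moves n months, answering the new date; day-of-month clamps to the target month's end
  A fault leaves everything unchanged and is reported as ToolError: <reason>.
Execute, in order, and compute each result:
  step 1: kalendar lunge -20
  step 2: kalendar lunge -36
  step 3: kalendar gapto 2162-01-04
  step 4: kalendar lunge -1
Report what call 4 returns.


Answer: 2163-01-09

Derivation:
[in] kalendar lunge n='-20'
[out] 2166-02-09
[in] kalendar lunge n='-36'
[out] 2163-02-09
[in] kalendar gapto d='2162-01-04'
[out] -401
[in] kalendar lunge n='-1'
[out] 2163-01-09


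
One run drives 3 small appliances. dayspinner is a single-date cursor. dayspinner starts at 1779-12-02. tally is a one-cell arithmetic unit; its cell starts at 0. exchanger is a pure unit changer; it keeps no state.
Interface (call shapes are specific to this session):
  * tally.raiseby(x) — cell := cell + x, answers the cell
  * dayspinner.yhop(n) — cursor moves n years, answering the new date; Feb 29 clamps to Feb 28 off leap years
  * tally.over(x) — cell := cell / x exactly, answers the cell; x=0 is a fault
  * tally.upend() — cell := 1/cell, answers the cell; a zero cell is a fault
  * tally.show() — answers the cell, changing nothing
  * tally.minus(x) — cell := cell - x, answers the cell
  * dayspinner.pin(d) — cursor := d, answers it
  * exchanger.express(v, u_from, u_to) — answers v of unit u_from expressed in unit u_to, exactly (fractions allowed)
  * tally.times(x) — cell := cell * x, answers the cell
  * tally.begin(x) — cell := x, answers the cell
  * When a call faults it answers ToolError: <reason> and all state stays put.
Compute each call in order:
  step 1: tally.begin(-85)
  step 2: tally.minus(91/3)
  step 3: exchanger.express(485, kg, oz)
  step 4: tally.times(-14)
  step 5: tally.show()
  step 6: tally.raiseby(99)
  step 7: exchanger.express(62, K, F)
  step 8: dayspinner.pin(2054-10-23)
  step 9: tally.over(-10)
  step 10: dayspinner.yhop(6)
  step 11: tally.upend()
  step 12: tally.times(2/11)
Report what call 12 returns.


;; tally.begin(x: -85) == -85
;; tally.minus(x: 91/3) == -346/3
;; exchanger.express(v: 485, u_from: kg, u_to: oz) == 8000000000/467621
;; tally.times(x: -14) == 4844/3
;; tally.show() == 4844/3
;; tally.raiseby(x: 99) == 5141/3
;; exchanger.express(v: 62, u_from: K, u_to: F) == -34807/100
;; dayspinner.pin(d: 2054-10-23) == 2054-10-23
;; tally.over(x: -10) == -5141/30
;; dayspinner.yhop(n: 6) == 2060-10-23
;; tally.upend() == -30/5141
;; tally.times(x: 2/11) == -60/56551

Answer: -60/56551


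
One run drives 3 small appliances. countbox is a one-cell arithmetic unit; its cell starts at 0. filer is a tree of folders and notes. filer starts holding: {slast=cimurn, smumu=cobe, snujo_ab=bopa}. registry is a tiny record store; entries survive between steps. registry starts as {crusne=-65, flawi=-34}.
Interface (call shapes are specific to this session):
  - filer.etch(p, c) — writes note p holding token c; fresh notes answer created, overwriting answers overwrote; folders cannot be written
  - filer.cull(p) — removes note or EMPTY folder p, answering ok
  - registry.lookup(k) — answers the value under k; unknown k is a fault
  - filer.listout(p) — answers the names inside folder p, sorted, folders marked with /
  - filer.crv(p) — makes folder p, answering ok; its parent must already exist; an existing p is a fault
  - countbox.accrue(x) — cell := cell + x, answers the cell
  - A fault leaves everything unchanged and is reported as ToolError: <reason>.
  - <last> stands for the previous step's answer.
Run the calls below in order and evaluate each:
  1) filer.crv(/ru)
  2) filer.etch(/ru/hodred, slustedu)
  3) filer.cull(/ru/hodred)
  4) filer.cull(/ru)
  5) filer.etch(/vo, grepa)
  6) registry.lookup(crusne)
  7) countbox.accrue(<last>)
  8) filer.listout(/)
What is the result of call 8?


-> crv(/ru)
<- ok
-> etch(/ru/hodred, slustedu)
<- created
-> cull(/ru/hodred)
<- ok
-> cull(/ru)
<- ok
-> etch(/vo, grepa)
<- created
-> lookup(crusne)
<- -65
-> accrue(<last>)
<- -65
-> listout(/)
<- [slast, smumu, snujo_ab, vo]

Answer: [slast, smumu, snujo_ab, vo]


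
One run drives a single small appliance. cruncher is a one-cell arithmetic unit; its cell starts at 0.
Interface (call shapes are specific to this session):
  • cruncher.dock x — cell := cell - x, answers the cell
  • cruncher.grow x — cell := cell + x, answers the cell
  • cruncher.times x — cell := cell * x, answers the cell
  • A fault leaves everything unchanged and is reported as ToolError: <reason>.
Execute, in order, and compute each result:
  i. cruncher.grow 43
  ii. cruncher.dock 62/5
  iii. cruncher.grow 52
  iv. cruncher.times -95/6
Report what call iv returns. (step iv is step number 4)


Answer: -7847/6

Derivation:
[in] cruncher.grow x=43
[out] 43
[in] cruncher.dock x=62/5
[out] 153/5
[in] cruncher.grow x=52
[out] 413/5
[in] cruncher.times x=-95/6
[out] -7847/6


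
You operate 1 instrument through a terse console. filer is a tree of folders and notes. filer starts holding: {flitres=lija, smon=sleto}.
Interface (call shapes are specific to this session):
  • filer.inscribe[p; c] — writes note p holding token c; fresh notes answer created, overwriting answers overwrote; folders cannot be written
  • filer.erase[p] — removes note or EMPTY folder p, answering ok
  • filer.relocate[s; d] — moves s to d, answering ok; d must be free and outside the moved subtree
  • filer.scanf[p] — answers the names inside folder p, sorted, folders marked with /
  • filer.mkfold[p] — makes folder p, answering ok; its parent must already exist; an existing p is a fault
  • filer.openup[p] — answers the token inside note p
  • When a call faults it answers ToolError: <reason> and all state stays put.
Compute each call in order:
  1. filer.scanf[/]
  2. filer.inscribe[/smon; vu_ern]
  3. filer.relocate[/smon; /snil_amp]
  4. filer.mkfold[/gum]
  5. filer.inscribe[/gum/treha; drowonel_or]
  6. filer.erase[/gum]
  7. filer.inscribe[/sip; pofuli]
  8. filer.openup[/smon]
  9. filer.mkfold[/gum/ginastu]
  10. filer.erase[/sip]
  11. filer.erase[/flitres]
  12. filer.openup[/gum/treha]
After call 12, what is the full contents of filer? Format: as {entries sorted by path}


Answer: {gum/, gum/ginastu/, gum/treha=drowonel_or, snil_amp=vu_ern}

Derivation:
> filer.scanf p: /
= [flitres, smon]
> filer.inscribe p: /smon c: vu_ern
= overwrote
> filer.relocate s: /smon d: /snil_amp
= ok
> filer.mkfold p: /gum
= ok
> filer.inscribe p: /gum/treha c: drowonel_or
= created
> filer.erase p: /gum
= ToolError: not empty
> filer.inscribe p: /sip c: pofuli
= created
> filer.openup p: /smon
= ToolError: not found
> filer.mkfold p: /gum/ginastu
= ok
> filer.erase p: /sip
= ok
> filer.erase p: /flitres
= ok
> filer.openup p: /gum/treha
= drowonel_or


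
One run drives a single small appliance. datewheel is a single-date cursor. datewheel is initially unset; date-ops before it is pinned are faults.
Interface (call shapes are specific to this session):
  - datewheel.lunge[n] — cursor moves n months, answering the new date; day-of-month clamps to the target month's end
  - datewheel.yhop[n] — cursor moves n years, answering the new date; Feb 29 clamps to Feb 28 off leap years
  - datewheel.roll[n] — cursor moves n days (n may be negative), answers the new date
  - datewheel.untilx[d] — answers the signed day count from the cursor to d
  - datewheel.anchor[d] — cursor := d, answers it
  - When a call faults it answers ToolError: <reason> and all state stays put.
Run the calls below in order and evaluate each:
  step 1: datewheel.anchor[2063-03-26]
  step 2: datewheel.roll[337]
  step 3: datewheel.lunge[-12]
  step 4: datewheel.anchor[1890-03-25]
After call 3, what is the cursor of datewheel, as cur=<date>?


-> datewheel.anchor(d: 2063-03-26)
<- 2063-03-26
-> datewheel.roll(n: 337)
<- 2064-02-26
-> datewheel.lunge(n: -12)
<- 2063-02-26
-> datewheel.anchor(d: 1890-03-25)
<- 1890-03-25

Answer: cur=2063-02-26


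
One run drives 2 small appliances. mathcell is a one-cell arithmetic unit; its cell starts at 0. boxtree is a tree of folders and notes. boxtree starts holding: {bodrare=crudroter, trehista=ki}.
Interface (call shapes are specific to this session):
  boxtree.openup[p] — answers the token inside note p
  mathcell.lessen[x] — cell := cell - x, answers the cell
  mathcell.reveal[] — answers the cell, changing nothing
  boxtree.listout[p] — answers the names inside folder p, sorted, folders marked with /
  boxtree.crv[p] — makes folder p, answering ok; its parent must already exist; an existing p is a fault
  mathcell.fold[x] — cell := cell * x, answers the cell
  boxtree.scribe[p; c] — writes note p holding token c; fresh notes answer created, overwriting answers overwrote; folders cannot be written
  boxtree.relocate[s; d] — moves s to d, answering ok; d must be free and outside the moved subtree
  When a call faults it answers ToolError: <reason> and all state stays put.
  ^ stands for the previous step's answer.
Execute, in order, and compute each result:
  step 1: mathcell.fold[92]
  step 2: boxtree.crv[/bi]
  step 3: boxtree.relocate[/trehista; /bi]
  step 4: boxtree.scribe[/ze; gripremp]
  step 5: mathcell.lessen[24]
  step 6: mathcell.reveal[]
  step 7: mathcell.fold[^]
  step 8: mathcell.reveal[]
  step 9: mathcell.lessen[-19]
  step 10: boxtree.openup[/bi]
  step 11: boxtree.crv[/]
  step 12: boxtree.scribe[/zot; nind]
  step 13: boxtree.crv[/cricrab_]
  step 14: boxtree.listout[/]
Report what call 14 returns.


~$ mathcell.fold x: 92
= 0
~$ boxtree.crv p: /bi
= ok
~$ boxtree.relocate s: /trehista d: /bi
= ToolError: exists
~$ boxtree.scribe p: /ze c: gripremp
= created
~$ mathcell.lessen x: 24
= -24
~$ mathcell.reveal
= -24
~$ mathcell.fold x: ^
= 576
~$ mathcell.reveal
= 576
~$ mathcell.lessen x: -19
= 595
~$ boxtree.openup p: /bi
= ToolError: is a directory
~$ boxtree.crv p: /
= ToolError: exists
~$ boxtree.scribe p: /zot c: nind
= created
~$ boxtree.crv p: /cricrab_
= ok
~$ boxtree.listout p: /
= [bi/, bodrare, cricrab_/, trehista, ze, zot]

Answer: [bi/, bodrare, cricrab_/, trehista, ze, zot]
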